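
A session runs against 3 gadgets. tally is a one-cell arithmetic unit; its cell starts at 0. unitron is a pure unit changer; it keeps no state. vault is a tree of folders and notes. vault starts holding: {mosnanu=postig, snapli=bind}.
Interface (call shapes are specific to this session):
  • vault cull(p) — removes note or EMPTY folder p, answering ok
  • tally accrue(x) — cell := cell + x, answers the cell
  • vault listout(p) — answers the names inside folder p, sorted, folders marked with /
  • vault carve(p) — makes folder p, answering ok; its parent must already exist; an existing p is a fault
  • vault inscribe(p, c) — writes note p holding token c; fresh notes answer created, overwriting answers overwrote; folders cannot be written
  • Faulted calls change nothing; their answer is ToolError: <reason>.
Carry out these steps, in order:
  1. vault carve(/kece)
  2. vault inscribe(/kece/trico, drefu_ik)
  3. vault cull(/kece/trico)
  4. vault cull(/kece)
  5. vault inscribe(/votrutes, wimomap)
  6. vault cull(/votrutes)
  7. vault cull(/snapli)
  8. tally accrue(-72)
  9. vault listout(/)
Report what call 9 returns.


% vault carve p='/kece'
  ok
% vault inscribe p='/kece/trico' c='drefu_ik'
  created
% vault cull p='/kece/trico'
  ok
% vault cull p='/kece'
  ok
% vault inscribe p='/votrutes' c='wimomap'
  created
% vault cull p='/votrutes'
  ok
% vault cull p='/snapli'
  ok
% tally accrue x='-72'
  -72
% vault listout p='/'
  [mosnanu]

Answer: [mosnanu]


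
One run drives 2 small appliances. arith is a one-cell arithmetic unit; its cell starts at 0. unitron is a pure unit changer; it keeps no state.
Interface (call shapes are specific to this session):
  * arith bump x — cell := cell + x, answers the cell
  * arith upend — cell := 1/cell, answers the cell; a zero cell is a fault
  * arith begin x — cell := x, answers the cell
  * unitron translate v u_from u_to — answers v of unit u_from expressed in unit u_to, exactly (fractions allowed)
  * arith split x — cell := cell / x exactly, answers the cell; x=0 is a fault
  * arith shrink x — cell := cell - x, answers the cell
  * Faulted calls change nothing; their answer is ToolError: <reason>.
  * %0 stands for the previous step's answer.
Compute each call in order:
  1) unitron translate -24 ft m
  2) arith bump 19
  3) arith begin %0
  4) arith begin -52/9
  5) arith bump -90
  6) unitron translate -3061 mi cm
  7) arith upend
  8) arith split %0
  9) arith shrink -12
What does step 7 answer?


CALL unitron translate[v='-24'; u_from='ft'; u_to='m']
RET  -4572/625
CALL arith bump[x='19']
RET  19
CALL arith begin[x='%0']
RET  19
CALL arith begin[x='-52/9']
RET  -52/9
CALL arith bump[x='-90']
RET  -862/9
CALL unitron translate[v='-3061'; u_from='mi'; u_to='cm']
RET  -2463100992/5
CALL arith upend[]
RET  -9/862
CALL arith split[x='%0']
RET  1
CALL arith shrink[x='-12']
RET  13

Answer: -9/862


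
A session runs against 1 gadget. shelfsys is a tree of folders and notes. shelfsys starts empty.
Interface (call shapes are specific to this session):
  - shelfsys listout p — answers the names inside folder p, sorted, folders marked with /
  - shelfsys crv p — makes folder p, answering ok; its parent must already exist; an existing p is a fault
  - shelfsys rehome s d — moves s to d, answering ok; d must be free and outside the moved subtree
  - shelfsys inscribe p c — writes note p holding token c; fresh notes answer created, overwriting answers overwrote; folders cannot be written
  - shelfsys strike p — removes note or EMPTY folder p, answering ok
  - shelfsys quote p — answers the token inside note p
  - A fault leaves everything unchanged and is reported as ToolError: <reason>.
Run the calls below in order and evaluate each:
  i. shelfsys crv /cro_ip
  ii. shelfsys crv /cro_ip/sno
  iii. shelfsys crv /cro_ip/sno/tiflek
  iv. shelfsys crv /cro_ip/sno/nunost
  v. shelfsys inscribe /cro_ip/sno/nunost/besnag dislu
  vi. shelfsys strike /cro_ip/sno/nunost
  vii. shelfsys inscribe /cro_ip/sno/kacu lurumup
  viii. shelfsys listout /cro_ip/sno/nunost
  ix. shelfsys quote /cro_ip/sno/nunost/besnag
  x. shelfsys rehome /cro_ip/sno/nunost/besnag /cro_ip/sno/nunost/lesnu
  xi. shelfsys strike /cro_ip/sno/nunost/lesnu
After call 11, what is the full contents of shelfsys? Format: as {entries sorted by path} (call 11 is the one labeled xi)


Answer: {cro_ip/, cro_ip/sno/, cro_ip/sno/kacu=lurumup, cro_ip/sno/nunost/, cro_ip/sno/tiflek/}

Derivation:
# 1. shelfsys crv(/cro_ip) -> ok
# 2. shelfsys crv(/cro_ip/sno) -> ok
# 3. shelfsys crv(/cro_ip/sno/tiflek) -> ok
# 4. shelfsys crv(/cro_ip/sno/nunost) -> ok
# 5. shelfsys inscribe(/cro_ip/sno/nunost/besnag, dislu) -> created
# 6. shelfsys strike(/cro_ip/sno/nunost) -> ToolError: not empty
# 7. shelfsys inscribe(/cro_ip/sno/kacu, lurumup) -> created
# 8. shelfsys listout(/cro_ip/sno/nunost) -> [besnag]
# 9. shelfsys quote(/cro_ip/sno/nunost/besnag) -> dislu
# 10. shelfsys rehome(/cro_ip/sno/nunost/besnag, /cro_ip/sno/nunost/lesnu) -> ok
# 11. shelfsys strike(/cro_ip/sno/nunost/lesnu) -> ok


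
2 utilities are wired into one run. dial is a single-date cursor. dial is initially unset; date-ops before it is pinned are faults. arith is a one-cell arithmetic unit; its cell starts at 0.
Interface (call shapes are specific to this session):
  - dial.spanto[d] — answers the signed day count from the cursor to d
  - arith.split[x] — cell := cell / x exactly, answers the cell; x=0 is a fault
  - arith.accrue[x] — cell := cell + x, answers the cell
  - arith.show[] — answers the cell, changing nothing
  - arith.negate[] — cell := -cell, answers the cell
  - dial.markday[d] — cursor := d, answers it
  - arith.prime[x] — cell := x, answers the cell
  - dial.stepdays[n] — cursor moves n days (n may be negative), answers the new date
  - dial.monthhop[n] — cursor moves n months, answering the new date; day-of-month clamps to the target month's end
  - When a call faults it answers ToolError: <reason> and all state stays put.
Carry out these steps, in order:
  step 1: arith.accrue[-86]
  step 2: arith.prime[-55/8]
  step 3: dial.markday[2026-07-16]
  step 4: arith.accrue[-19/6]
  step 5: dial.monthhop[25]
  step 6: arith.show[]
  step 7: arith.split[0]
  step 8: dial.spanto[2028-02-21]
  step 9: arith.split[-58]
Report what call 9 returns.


Answer: 241/1392

Derivation:
~$ arith.accrue x: -86
:: -86
~$ arith.prime x: -55/8
:: -55/8
~$ dial.markday d: 2026-07-16
:: 2026-07-16
~$ arith.accrue x: -19/6
:: -241/24
~$ dial.monthhop n: 25
:: 2028-08-16
~$ arith.show
:: -241/24
~$ arith.split x: 0
:: ToolError: division by zero
~$ dial.spanto d: 2028-02-21
:: -177
~$ arith.split x: -58
:: 241/1392


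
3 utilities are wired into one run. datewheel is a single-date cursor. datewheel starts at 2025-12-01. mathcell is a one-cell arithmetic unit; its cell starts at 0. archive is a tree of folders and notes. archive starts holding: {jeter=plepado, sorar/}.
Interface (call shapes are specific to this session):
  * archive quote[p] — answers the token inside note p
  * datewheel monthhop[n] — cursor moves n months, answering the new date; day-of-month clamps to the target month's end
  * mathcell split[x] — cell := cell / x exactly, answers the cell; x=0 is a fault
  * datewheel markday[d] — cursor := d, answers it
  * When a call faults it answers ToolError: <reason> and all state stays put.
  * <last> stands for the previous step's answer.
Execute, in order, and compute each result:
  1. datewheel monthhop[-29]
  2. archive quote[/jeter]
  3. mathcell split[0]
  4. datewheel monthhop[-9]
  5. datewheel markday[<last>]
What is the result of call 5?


Answer: 2022-10-01

Derivation:
$ datewheel monthhop n: -29
:: 2023-07-01
$ archive quote p: /jeter
:: plepado
$ mathcell split x: 0
:: ToolError: division by zero
$ datewheel monthhop n: -9
:: 2022-10-01
$ datewheel markday d: <last>
:: 2022-10-01


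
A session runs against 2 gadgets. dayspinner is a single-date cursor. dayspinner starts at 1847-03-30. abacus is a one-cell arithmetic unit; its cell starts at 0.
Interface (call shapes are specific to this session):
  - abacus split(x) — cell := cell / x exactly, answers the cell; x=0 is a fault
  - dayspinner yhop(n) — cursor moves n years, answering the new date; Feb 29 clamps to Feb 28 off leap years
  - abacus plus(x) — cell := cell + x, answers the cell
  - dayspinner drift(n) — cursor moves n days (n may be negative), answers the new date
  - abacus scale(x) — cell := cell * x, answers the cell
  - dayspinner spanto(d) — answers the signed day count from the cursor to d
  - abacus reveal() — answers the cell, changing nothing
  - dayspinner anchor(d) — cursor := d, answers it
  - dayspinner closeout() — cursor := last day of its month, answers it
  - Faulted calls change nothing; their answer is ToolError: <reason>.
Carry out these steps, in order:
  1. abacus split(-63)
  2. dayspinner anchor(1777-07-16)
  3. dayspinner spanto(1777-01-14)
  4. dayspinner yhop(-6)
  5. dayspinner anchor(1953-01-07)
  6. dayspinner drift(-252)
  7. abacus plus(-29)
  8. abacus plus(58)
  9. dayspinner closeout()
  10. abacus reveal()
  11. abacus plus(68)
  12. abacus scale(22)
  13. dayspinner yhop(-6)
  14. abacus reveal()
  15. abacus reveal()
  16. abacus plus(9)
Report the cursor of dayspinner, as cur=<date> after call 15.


Answer: cur=1946-04-30

Derivation:
==> abacus split(x='-63')
<== 0
==> dayspinner anchor(d='1777-07-16')
<== 1777-07-16
==> dayspinner spanto(d='1777-01-14')
<== -183
==> dayspinner yhop(n='-6')
<== 1771-07-16
==> dayspinner anchor(d='1953-01-07')
<== 1953-01-07
==> dayspinner drift(n='-252')
<== 1952-04-30
==> abacus plus(x='-29')
<== -29
==> abacus plus(x='58')
<== 29
==> dayspinner closeout()
<== 1952-04-30
==> abacus reveal()
<== 29
==> abacus plus(x='68')
<== 97
==> abacus scale(x='22')
<== 2134
==> dayspinner yhop(n='-6')
<== 1946-04-30
==> abacus reveal()
<== 2134
==> abacus reveal()
<== 2134
==> abacus plus(x='9')
<== 2143


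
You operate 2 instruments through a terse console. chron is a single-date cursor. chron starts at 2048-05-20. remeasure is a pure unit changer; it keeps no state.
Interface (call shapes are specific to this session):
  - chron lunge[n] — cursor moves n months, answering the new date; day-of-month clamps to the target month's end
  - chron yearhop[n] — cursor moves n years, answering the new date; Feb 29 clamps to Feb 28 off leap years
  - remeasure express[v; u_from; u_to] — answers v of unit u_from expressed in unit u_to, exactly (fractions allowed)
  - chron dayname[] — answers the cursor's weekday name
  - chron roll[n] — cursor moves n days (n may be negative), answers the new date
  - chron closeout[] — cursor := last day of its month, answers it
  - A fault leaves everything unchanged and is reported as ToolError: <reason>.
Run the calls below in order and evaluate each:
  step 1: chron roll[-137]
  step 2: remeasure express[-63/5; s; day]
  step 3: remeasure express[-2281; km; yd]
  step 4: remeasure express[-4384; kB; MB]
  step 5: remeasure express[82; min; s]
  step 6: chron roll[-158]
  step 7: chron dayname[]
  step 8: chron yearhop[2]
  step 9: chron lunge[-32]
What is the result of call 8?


·→ chron roll(n→-137)
·← 2048-01-04
·→ remeasure express(v→-63/5, u_from→s, u_to→day)
·← -7/48000
·→ remeasure express(v→-2281, u_from→km, u_to→yd)
·← -2851250000/1143
·→ remeasure express(v→-4384, u_from→kB, u_to→MB)
·← -548/125
·→ remeasure express(v→82, u_from→min, u_to→s)
·← 4920
·→ chron roll(n→-158)
·← 2047-07-30
·→ chron dayname()
·← Tuesday
·→ chron yearhop(n→2)
·← 2049-07-30
·→ chron lunge(n→-32)
·← 2046-11-30

Answer: 2049-07-30


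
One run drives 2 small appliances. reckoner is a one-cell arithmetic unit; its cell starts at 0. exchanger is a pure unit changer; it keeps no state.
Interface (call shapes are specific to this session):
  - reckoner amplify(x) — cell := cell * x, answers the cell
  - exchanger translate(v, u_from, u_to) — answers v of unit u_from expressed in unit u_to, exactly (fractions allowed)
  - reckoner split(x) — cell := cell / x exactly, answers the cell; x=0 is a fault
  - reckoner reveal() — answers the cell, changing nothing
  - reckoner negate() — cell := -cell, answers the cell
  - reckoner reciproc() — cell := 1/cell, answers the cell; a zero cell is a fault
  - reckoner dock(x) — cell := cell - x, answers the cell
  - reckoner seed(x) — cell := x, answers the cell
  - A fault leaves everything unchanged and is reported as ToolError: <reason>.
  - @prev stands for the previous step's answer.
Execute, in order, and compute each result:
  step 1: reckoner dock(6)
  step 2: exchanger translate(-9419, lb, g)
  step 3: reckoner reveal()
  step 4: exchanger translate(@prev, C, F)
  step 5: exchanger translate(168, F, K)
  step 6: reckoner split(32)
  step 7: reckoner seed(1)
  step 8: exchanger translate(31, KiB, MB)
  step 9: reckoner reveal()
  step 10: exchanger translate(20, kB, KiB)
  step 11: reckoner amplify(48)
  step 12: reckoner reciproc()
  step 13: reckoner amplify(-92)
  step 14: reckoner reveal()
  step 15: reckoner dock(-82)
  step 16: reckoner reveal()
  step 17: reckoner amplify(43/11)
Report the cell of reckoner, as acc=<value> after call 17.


Answer: acc=41323/132

Derivation:
$ reckoner dock x=6
= -6
$ exchanger translate v=-9419 u_from=lb u_to=g
= -427238653303/100000
$ reckoner reveal
= -6
$ exchanger translate v=@prev u_from=C u_to=F
= 106/5
$ exchanger translate v=168 u_from=F u_to=K
= 62767/180
$ reckoner split x=32
= -3/16
$ reckoner seed x=1
= 1
$ exchanger translate v=31 u_from=KiB u_to=MB
= 496/15625
$ reckoner reveal
= 1
$ exchanger translate v=20 u_from=kB u_to=KiB
= 625/32
$ reckoner amplify x=48
= 48
$ reckoner reciproc
= 1/48
$ reckoner amplify x=-92
= -23/12
$ reckoner reveal
= -23/12
$ reckoner dock x=-82
= 961/12
$ reckoner reveal
= 961/12
$ reckoner amplify x=43/11
= 41323/132


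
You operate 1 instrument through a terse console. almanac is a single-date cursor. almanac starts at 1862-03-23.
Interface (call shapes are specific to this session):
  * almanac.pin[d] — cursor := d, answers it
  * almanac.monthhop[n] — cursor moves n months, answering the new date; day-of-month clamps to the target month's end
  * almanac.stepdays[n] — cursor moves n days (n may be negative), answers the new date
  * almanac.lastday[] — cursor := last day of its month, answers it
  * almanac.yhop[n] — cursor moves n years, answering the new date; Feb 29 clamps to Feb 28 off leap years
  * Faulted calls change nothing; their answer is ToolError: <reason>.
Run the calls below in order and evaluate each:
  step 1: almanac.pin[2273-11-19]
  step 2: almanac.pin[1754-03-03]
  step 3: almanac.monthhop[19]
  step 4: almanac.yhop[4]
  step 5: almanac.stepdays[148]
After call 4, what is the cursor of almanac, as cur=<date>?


Answer: cur=1759-10-03

Derivation:
Now I run pin using d=2273-11-19: 2273-11-19.
I use pin using d=1754-03-03, yielding 1754-03-03.
Next I call monthhop using n=19, and see 1755-10-03.
I call yhop using n=4: 1759-10-03.
I invoke stepdays using n=148, and see 1760-02-28.


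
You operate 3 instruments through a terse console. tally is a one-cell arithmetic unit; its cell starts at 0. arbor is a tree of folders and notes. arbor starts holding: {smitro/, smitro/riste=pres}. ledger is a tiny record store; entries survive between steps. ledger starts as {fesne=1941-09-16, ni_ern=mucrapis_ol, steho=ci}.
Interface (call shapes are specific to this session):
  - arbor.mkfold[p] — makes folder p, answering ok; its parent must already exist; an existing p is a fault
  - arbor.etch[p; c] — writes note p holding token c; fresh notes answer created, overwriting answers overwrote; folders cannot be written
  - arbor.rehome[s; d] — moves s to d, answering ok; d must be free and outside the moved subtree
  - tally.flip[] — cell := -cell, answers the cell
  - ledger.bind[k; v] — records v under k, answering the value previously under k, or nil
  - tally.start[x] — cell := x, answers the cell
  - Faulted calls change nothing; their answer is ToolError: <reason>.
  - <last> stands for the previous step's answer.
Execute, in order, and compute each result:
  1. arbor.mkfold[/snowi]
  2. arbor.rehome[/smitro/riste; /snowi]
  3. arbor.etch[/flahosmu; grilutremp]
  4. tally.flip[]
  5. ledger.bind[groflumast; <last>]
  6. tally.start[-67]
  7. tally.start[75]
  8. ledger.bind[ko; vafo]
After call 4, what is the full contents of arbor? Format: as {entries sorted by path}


Answer: {flahosmu=grilutremp, smitro/, smitro/riste=pres, snowi/}

Derivation:
Invoking arbor.mkfold using /snowi: ok.
Next I call arbor.rehome using /smitro/riste, /snowi: ToolError: exists.
I try arbor.etch using /flahosmu, grilutremp, which returns created.
Next I call tally.flip, which returns 0.
Next I call ledger.bind using groflumast, <last>, and see nil.
I use tally.start using -67, and observe -67.
Now I run tally.start using 75, which returns 75.
Next I call ledger.bind using ko, vafo, and get nil.


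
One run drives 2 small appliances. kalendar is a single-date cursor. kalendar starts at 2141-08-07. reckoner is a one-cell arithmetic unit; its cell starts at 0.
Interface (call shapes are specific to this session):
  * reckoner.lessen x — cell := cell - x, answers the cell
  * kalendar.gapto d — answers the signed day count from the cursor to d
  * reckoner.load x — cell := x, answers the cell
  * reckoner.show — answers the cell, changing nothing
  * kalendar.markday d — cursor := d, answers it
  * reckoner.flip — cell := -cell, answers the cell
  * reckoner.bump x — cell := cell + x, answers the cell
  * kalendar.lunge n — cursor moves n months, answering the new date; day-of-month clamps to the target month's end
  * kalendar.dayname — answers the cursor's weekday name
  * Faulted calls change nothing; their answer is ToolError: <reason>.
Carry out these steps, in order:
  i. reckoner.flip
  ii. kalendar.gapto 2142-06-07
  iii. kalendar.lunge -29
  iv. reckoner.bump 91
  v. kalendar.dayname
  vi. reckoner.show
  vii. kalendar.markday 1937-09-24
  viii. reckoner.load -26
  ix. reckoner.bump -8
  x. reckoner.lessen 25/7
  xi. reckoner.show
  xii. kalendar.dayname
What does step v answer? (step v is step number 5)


Answer: Saturday

Derivation:
-> reckoner.flip()
<- 0
-> kalendar.gapto(d='2142-06-07')
<- 304
-> kalendar.lunge(n='-29')
<- 2139-03-07
-> reckoner.bump(x='91')
<- 91
-> kalendar.dayname()
<- Saturday
-> reckoner.show()
<- 91
-> kalendar.markday(d='1937-09-24')
<- 1937-09-24
-> reckoner.load(x='-26')
<- -26
-> reckoner.bump(x='-8')
<- -34
-> reckoner.lessen(x='25/7')
<- -263/7
-> reckoner.show()
<- -263/7
-> kalendar.dayname()
<- Friday


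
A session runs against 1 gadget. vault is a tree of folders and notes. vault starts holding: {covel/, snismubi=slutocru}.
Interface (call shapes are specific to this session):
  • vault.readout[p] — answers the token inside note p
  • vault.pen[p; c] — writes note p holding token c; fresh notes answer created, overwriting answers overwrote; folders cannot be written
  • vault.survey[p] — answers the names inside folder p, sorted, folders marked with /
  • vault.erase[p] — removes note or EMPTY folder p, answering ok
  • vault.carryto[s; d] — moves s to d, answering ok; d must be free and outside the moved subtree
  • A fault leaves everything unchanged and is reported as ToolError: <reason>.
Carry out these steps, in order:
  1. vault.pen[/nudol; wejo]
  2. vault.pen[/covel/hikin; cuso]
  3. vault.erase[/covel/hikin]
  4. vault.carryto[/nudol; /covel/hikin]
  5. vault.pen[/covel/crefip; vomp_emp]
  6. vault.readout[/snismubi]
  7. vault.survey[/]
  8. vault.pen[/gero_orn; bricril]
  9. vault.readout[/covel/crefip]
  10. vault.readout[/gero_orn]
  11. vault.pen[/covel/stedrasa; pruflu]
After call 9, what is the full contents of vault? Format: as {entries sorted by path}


Do: pen[p→/nudol; c→wejo]
See: created
Do: pen[p→/covel/hikin; c→cuso]
See: created
Do: erase[p→/covel/hikin]
See: ok
Do: carryto[s→/nudol; d→/covel/hikin]
See: ok
Do: pen[p→/covel/crefip; c→vomp_emp]
See: created
Do: readout[p→/snismubi]
See: slutocru
Do: survey[p→/]
See: [covel/, snismubi]
Do: pen[p→/gero_orn; c→bricril]
See: created
Do: readout[p→/covel/crefip]
See: vomp_emp
Do: readout[p→/gero_orn]
See: bricril
Do: pen[p→/covel/stedrasa; c→pruflu]
See: created

Answer: {covel/, covel/crefip=vomp_emp, covel/hikin=wejo, gero_orn=bricril, snismubi=slutocru}


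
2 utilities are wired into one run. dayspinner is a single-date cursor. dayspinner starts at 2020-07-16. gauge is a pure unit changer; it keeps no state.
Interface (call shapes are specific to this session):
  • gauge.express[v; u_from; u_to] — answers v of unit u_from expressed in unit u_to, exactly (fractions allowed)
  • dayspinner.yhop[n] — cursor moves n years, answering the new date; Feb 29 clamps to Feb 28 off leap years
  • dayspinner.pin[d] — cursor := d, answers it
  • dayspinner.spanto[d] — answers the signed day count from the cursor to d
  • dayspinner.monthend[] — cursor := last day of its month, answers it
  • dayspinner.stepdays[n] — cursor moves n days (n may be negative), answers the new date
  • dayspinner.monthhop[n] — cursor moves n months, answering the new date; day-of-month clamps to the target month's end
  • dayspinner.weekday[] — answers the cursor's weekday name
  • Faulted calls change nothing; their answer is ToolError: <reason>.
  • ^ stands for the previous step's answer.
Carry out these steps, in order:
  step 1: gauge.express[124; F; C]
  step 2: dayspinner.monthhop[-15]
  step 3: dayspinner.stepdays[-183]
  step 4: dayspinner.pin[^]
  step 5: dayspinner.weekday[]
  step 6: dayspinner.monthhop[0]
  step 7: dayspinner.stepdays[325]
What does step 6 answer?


CALL gauge.express[v→124; u_from→F; u_to→C]
RET  460/9
CALL dayspinner.monthhop[n→-15]
RET  2019-04-16
CALL dayspinner.stepdays[n→-183]
RET  2018-10-15
CALL dayspinner.pin[d→^]
RET  2018-10-15
CALL dayspinner.weekday[]
RET  Monday
CALL dayspinner.monthhop[n→0]
RET  2018-10-15
CALL dayspinner.stepdays[n→325]
RET  2019-09-05

Answer: 2018-10-15


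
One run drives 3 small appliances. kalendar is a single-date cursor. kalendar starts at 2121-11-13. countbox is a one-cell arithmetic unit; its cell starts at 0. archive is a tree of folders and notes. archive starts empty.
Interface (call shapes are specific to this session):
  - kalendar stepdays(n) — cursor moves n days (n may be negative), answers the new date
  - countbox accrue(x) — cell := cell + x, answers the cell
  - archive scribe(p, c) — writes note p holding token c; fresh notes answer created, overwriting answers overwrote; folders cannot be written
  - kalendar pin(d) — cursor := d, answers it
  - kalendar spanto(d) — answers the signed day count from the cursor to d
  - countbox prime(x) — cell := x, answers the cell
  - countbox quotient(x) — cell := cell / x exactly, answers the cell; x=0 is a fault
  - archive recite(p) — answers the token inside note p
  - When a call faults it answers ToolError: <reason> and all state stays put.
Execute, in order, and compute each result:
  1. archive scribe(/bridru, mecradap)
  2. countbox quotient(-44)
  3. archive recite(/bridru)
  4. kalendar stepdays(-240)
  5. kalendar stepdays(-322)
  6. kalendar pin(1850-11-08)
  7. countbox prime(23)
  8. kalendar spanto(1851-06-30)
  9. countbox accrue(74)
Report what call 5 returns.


I use archive scribe using p='/bridru', c='mecradap', which returns created.
Invoking countbox quotient using x='-44', giving 0.
Next I call archive recite using p='/bridru', and see mecradap.
Now I run kalendar stepdays using n='-240', which returns 2121-03-18.
Using kalendar stepdays using n='-322', giving 2120-04-30.
I try kalendar pin using d='1850-11-08', — result: 1850-11-08.
I try countbox prime using x='23', — result: 23.
Invoking kalendar spanto using d='1851-06-30', and get 234.
I call countbox accrue using x='74', and observe 97.

Answer: 2120-04-30


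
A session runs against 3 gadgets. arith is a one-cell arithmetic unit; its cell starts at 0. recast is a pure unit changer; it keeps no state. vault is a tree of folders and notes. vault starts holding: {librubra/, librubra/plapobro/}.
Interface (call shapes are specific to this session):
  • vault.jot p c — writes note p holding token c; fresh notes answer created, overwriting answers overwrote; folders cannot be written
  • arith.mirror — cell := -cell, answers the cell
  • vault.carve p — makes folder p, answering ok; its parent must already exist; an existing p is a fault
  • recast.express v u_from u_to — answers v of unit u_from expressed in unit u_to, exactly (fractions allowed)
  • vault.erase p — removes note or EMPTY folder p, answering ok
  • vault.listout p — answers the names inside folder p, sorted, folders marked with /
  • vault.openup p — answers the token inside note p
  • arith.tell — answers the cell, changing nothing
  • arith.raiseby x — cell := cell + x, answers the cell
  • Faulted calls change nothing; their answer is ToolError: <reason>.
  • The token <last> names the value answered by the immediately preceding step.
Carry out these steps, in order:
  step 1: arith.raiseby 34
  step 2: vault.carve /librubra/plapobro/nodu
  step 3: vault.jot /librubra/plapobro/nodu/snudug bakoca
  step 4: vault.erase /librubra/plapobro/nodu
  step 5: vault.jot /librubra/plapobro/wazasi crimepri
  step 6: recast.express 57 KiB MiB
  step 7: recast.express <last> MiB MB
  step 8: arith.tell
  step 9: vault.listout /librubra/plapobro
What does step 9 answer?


Answer: [nodu/, wazasi]

Derivation:
CALL arith.raiseby[34]
RET  34
CALL vault.carve[/librubra/plapobro/nodu]
RET  ok
CALL vault.jot[/librubra/plapobro/nodu/snudug; bakoca]
RET  created
CALL vault.erase[/librubra/plapobro/nodu]
RET  ToolError: not empty
CALL vault.jot[/librubra/plapobro/wazasi; crimepri]
RET  created
CALL recast.express[57; KiB; MiB]
RET  57/1024
CALL recast.express[<last>; MiB; MB]
RET  912/15625
CALL arith.tell[]
RET  34
CALL vault.listout[/librubra/plapobro]
RET  [nodu/, wazasi]


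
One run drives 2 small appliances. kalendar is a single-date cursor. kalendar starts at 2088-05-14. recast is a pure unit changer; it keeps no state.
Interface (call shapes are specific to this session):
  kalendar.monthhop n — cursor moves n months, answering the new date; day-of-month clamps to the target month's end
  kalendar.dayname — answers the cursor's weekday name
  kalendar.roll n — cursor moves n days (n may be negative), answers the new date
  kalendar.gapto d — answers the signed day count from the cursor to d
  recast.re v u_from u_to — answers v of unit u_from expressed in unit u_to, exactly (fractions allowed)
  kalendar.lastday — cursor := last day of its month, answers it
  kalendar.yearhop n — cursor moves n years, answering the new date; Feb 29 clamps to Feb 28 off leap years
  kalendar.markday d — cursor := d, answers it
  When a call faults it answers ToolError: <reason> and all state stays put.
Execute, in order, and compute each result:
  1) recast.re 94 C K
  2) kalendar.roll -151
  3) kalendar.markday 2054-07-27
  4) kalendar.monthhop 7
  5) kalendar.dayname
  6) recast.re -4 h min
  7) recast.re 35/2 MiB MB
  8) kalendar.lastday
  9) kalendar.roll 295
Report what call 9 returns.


Answer: 2055-12-20

Derivation:
-> recast.re(94, C, K)
<- 7343/20
-> kalendar.roll(-151)
<- 2087-12-15
-> kalendar.markday(2054-07-27)
<- 2054-07-27
-> kalendar.monthhop(7)
<- 2055-02-27
-> kalendar.dayname()
<- Saturday
-> recast.re(-4, h, min)
<- -240
-> recast.re(35/2, MiB, MB)
<- 57344/3125
-> kalendar.lastday()
<- 2055-02-28
-> kalendar.roll(295)
<- 2055-12-20


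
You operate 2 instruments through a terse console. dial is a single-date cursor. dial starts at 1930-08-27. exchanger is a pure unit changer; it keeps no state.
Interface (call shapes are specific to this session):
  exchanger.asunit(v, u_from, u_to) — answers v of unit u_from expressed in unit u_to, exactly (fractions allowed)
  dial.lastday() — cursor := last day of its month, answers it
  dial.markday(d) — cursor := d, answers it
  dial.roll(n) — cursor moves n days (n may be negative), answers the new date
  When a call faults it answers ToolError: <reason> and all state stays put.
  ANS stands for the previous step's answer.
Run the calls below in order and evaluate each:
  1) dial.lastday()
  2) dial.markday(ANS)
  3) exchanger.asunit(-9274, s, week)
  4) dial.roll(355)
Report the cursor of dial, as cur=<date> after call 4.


I call dial.lastday, which returns 1930-08-31.
I run dial.markday using d='ANS', and see 1930-08-31.
Invoking exchanger.asunit using v='-9274', u_from='s', u_to='week', yielding -4637/302400.
I run dial.roll using n='355', giving 1931-08-21.

Answer: cur=1931-08-21


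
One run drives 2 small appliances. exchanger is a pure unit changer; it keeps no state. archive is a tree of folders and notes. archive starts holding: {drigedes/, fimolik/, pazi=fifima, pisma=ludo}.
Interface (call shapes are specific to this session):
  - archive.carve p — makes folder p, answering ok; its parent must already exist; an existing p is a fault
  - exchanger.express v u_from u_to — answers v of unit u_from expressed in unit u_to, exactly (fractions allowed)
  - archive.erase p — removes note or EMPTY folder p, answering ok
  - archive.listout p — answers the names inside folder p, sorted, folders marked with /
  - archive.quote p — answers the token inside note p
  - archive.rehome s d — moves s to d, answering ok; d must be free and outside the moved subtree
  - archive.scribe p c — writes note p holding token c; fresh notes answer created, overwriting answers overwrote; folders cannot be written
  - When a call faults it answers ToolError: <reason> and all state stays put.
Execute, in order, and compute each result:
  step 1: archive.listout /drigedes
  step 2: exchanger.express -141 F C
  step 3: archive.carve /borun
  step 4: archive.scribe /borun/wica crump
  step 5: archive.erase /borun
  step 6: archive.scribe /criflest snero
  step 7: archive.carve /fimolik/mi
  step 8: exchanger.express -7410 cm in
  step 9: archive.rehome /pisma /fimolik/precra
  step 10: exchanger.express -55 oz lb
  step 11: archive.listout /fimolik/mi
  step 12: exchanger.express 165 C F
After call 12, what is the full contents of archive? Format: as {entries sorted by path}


Answer: {borun/, borun/wica=crump, criflest=snero, drigedes/, fimolik/, fimolik/mi/, fimolik/precra=ludo, pazi=fifima}

Derivation:
~$ archive.listout p→/drigedes
= []
~$ exchanger.express v→-141 u_from→F u_to→C
= -865/9
~$ archive.carve p→/borun
= ok
~$ archive.scribe p→/borun/wica c→crump
= created
~$ archive.erase p→/borun
= ToolError: not empty
~$ archive.scribe p→/criflest c→snero
= created
~$ archive.carve p→/fimolik/mi
= ok
~$ exchanger.express v→-7410 u_from→cm u_to→in
= -370500/127
~$ archive.rehome s→/pisma d→/fimolik/precra
= ok
~$ exchanger.express v→-55 u_from→oz u_to→lb
= -55/16
~$ archive.listout p→/fimolik/mi
= []
~$ exchanger.express v→165 u_from→C u_to→F
= 329


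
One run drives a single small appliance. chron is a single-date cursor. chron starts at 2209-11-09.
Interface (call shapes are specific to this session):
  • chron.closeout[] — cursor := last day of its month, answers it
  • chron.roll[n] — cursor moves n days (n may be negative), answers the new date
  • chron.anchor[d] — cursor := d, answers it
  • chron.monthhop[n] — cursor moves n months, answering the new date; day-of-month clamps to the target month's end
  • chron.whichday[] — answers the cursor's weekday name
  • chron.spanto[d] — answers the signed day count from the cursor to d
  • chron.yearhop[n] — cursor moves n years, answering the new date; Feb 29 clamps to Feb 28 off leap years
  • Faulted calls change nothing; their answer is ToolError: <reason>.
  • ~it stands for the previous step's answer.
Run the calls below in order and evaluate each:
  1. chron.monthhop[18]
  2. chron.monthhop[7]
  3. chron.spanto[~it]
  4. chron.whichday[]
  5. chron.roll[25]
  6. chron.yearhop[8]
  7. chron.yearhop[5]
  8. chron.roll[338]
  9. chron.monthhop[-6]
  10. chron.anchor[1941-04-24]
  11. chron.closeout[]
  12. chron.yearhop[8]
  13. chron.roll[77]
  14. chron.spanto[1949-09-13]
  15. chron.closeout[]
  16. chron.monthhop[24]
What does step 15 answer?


! chron.monthhop(n=18) -> 2211-05-09
! chron.monthhop(n=7) -> 2211-12-09
! chron.spanto(d=~it) -> 0
! chron.whichday() -> Monday
! chron.roll(n=25) -> 2212-01-03
! chron.yearhop(n=8) -> 2220-01-03
! chron.yearhop(n=5) -> 2225-01-03
! chron.roll(n=338) -> 2225-12-07
! chron.monthhop(n=-6) -> 2225-06-07
! chron.anchor(d=1941-04-24) -> 1941-04-24
! chron.closeout() -> 1941-04-30
! chron.yearhop(n=8) -> 1949-04-30
! chron.roll(n=77) -> 1949-07-16
! chron.spanto(d=1949-09-13) -> 59
! chron.closeout() -> 1949-07-31
! chron.monthhop(n=24) -> 1951-07-31

Answer: 1949-07-31


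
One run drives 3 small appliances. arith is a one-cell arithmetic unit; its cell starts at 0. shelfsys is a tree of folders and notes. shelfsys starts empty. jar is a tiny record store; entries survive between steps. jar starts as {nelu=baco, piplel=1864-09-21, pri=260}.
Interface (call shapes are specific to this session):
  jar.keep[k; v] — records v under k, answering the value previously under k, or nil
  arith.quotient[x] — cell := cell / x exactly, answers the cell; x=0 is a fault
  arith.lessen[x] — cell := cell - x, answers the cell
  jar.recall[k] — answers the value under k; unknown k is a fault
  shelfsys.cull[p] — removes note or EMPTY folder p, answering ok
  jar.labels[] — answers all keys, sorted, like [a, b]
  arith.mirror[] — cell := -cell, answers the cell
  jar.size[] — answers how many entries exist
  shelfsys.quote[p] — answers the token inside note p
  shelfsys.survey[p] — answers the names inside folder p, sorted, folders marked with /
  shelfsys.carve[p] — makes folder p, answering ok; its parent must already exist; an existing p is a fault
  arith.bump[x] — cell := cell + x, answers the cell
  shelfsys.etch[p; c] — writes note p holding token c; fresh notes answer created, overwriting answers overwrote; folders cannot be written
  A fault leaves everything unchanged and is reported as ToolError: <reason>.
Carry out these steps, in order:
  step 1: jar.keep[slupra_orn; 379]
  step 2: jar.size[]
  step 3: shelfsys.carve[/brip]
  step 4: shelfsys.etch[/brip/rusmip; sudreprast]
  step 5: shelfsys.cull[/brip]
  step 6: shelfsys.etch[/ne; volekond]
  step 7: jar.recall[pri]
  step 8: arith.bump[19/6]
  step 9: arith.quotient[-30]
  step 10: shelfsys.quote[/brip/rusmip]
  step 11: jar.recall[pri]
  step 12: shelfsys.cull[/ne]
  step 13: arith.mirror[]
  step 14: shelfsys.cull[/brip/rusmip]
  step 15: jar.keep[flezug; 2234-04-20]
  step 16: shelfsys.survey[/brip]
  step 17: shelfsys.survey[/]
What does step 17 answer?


Answer: [brip/]

Derivation:
~$ keep k='slupra_orn' v='379'
[out] nil
~$ size
[out] 4
~$ carve p='/brip'
[out] ok
~$ etch p='/brip/rusmip' c='sudreprast'
[out] created
~$ cull p='/brip'
[out] ToolError: not empty
~$ etch p='/ne' c='volekond'
[out] created
~$ recall k='pri'
[out] 260
~$ bump x='19/6'
[out] 19/6
~$ quotient x='-30'
[out] -19/180
~$ quote p='/brip/rusmip'
[out] sudreprast
~$ recall k='pri'
[out] 260
~$ cull p='/ne'
[out] ok
~$ mirror
[out] 19/180
~$ cull p='/brip/rusmip'
[out] ok
~$ keep k='flezug' v='2234-04-20'
[out] nil
~$ survey p='/brip'
[out] []
~$ survey p='/'
[out] [brip/]


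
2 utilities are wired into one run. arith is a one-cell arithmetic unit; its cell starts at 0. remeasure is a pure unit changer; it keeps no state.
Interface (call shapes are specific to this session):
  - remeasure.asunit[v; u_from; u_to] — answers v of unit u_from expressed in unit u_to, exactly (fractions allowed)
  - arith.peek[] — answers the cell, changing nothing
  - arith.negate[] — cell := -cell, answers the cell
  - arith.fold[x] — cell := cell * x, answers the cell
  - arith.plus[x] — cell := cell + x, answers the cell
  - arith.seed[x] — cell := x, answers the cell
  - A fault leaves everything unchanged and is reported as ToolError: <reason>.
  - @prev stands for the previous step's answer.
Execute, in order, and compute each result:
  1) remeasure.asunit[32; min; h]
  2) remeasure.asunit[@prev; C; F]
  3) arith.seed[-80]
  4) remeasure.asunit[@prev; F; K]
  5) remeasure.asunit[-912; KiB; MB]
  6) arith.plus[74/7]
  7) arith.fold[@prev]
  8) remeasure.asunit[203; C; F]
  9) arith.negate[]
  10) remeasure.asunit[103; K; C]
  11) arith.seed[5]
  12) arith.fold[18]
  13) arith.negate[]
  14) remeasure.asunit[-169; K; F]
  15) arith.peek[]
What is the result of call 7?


I call remeasure.asunit(32, min, h), and see 8/15.
Now I run remeasure.asunit(@prev, C, F), yielding 824/25.
I use arith.seed(-80), which returns -80.
I try remeasure.asunit(@prev, F, K), and see 37967/180.
Now I run remeasure.asunit(-912, KiB, MB): -14592/15625.
Invoking arith.plus(74/7), — result: -486/7.
Now I run arith.fold(@prev), and observe 236196/49.
I run remeasure.asunit(203, C, F), and observe 1987/5.
I run arith.negate(): -236196/49.
Calling remeasure.asunit(103, K, C), and see -3403/20.
Using arith.seed(5), — result: 5.
I try arith.fold(18): 90.
Invoking arith.negate(): -90.
I invoke remeasure.asunit(-169, K, F), and observe -76387/100.
Next I call arith.peek(), and get -90.

Answer: 236196/49


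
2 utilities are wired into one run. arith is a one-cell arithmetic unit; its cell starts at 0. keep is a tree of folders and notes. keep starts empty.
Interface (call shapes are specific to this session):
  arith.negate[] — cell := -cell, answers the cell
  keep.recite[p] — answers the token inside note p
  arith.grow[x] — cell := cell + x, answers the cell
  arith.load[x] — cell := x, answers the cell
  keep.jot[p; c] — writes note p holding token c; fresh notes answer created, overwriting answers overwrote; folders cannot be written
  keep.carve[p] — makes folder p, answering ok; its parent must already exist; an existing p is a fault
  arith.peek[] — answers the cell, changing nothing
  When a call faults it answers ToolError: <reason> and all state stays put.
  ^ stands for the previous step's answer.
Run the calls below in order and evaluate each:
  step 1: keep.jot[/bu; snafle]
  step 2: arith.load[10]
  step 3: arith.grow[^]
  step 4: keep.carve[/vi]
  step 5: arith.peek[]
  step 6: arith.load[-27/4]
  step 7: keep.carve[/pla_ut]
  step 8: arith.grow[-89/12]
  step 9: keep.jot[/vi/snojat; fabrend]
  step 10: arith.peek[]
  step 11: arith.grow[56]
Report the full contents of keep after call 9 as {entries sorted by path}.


~$ keep.jot p=/bu c=snafle
  created
~$ arith.load x=10
  10
~$ arith.grow x=^
  20
~$ keep.carve p=/vi
  ok
~$ arith.peek
  20
~$ arith.load x=-27/4
  -27/4
~$ keep.carve p=/pla_ut
  ok
~$ arith.grow x=-89/12
  -85/6
~$ keep.jot p=/vi/snojat c=fabrend
  created
~$ arith.peek
  -85/6
~$ arith.grow x=56
  251/6

Answer: {bu=snafle, pla_ut/, vi/, vi/snojat=fabrend}


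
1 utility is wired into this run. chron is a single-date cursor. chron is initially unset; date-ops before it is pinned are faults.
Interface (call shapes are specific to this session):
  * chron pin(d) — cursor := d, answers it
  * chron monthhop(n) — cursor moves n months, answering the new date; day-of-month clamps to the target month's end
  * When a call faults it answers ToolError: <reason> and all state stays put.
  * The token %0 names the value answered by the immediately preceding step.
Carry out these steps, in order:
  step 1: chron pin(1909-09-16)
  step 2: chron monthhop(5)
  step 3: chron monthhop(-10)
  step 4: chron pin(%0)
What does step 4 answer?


! chron pin(d=1909-09-16) -> 1909-09-16
! chron monthhop(n=5) -> 1910-02-16
! chron monthhop(n=-10) -> 1909-04-16
! chron pin(d=%0) -> 1909-04-16

Answer: 1909-04-16


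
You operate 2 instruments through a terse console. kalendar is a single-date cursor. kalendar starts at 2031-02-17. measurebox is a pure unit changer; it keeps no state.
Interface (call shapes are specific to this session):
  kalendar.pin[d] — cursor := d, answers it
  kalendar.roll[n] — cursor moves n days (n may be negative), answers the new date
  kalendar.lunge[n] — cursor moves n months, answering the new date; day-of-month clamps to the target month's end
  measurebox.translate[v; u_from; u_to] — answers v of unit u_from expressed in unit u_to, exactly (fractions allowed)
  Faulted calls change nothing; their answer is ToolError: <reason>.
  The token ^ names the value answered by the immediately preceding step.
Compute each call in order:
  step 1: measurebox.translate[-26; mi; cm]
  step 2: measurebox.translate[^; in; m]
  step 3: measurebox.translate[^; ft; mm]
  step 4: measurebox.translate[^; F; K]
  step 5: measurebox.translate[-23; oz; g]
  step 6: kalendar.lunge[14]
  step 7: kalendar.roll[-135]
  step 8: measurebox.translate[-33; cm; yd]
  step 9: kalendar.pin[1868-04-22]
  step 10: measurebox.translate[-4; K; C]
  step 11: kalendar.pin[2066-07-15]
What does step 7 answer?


-> measurebox.translate(-26, mi, cm)
<- -20921472/5
-> measurebox.translate(^, in, m)
<- -332128368/3125
-> measurebox.translate(^, ft, mm)
<- -506163632832/15625
-> measurebox.translate(^, F, K)
<- -2024625801953/112500
-> measurebox.translate(-23, oz, g)
<- -1043262451/1600000
-> kalendar.lunge(14)
<- 2032-04-17
-> kalendar.roll(-135)
<- 2031-12-04
-> measurebox.translate(-33, cm, yd)
<- -275/762
-> kalendar.pin(1868-04-22)
<- 1868-04-22
-> measurebox.translate(-4, K, C)
<- -5543/20
-> kalendar.pin(2066-07-15)
<- 2066-07-15

Answer: 2031-12-04
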